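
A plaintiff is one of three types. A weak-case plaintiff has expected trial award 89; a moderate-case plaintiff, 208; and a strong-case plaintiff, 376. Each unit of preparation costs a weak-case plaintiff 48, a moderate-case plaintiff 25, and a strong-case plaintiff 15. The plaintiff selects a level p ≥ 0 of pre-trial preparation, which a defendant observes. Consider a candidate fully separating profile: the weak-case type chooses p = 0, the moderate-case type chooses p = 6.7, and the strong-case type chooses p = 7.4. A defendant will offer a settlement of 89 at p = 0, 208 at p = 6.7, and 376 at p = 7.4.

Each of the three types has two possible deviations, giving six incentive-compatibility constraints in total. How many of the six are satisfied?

4

Weak-case (own payoff 89): to p=6.7 gives 208 − 48×6.7 = -113.6 → no gain ✓; to p=7.4 gives 376 − 48×7.4 = 20.8 → no gain ✓.
Moderate-case (own payoff 208 − 25×6.7 = 40.5): to p=0 gives 89 → profitable ✗; to p=7.4 gives 376 − 25×7.4 = 191 → profitable ✗.
Strong-case (own payoff 376 − 15×7.4 = 265): to p=0 gives 89 → no gain ✓; to p=6.7 gives 208 − 15×6.7 = 107.5 → no gain ✓.
4 of the 6 constraints hold; not an equilibrium.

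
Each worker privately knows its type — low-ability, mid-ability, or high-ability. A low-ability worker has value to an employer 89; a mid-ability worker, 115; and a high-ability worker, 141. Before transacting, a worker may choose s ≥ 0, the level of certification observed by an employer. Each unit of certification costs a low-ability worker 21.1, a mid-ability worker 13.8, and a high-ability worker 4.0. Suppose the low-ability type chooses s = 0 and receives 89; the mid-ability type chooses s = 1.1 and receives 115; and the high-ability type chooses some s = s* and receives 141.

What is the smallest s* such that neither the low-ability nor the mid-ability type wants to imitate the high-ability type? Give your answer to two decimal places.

Low-ability type (on-path payoff 89) won't mimic when 89 ≥ 141 − 21.1·s*, i.e. s* ≥ 2.46.
Mid-ability type (on-path payoff 115 − 13.8×1.1 = 99.82) won't mimic when 99.82 ≥ 141 − 13.8·s*, i.e. s* ≥ 2.98.
Both must hold, so s* = max(2.46, 2.98) = 2.98. The mid-ability type's constraint binds.

2.98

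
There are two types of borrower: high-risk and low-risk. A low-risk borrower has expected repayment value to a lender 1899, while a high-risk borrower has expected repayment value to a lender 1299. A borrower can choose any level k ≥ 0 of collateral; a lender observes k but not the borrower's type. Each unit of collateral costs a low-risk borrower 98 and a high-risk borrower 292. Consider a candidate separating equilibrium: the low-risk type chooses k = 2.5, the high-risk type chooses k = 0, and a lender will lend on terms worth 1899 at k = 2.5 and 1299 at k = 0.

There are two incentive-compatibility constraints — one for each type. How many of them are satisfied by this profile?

2

High-risk type: stay at 0 → 1299; mimic → 1899 − 292 × 2.5 = 1169. IC holds (1299 ≥ 1169).
Low-risk type: signal → 1899 − 98 × 2.5 = 1654; deviate to 0 → 1299. IC holds (1654 ≥ 1299).
2 of 2 constraints hold, so this is a separating equilibrium.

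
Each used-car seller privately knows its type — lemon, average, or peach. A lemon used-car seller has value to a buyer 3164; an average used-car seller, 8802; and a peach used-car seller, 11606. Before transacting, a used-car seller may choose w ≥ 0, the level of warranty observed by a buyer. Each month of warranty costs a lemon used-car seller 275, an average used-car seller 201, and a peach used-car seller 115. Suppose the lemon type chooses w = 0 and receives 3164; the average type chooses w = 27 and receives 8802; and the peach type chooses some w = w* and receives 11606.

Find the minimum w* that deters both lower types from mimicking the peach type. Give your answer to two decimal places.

Average type (on-path payoff 8802 − 201×27 = 3375) won't mimic when 3375 ≥ 11606 − 201·w*, i.e. w* ≥ 40.95.
Lemon type (on-path payoff 3164) won't mimic when 3164 ≥ 11606 − 275·w*, i.e. w* ≥ 30.70.
Both must hold, so w* = max(30.70, 40.95) = 40.95. The average type's constraint binds.

40.95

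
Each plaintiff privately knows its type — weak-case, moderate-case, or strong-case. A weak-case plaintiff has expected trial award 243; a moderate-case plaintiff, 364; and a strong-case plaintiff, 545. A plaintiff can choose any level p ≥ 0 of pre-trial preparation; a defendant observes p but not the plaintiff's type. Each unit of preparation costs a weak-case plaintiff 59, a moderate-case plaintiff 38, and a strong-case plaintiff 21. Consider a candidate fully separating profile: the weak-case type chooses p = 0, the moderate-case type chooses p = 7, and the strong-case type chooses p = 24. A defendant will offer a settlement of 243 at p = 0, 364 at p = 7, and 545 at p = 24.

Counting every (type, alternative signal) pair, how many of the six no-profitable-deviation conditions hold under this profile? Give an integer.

Moderate-case (own payoff 364 − 38×7 = 98): to p=0 gives 243 → profitable ✗; to p=24 gives 545 − 38×24 = -367 → no gain ✓.
Weak-case (own payoff 243): to p=7 gives 364 − 59×7 = -49 → no gain ✓; to p=24 gives 545 − 59×24 = -871 → no gain ✓.
Strong-case (own payoff 545 − 21×24 = 41): to p=0 gives 243 → profitable ✗; to p=7 gives 364 − 21×7 = 217 → profitable ✗.
3 of the 6 constraints hold; not an equilibrium.

3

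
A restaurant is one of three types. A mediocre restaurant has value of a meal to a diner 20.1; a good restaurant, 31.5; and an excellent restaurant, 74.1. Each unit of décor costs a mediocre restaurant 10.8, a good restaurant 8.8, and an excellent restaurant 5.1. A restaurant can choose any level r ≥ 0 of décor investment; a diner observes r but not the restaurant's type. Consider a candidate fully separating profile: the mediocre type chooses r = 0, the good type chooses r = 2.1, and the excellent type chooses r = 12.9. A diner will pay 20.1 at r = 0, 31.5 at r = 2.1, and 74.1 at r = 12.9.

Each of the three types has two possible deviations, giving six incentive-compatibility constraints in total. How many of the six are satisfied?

3

Mediocre (own payoff 20.1): to r=2.1 gives 31.5 − 10.8×2.1 = 8.82 → no gain ✓; to r=12.9 gives 74.1 − 10.8×12.9 = -65.22 → no gain ✓.
Good (own payoff 31.5 − 8.8×2.1 = 13.02): to r=0 gives 20.1 → profitable ✗; to r=12.9 gives 74.1 − 8.8×12.9 = -39.42 → no gain ✓.
Excellent (own payoff 74.1 − 5.1×12.9 = 8.31): to r=0 gives 20.1 → profitable ✗; to r=2.1 gives 31.5 − 5.1×2.1 = 20.79 → profitable ✗.
3 of the 6 constraints hold; not an equilibrium.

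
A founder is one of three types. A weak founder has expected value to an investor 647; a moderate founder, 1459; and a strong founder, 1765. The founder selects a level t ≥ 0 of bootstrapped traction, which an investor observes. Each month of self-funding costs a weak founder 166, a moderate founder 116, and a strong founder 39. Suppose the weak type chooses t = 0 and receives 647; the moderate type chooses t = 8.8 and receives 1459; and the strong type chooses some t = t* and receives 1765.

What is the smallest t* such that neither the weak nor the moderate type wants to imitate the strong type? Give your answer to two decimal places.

Moderate type (on-path payoff 1459 − 116×8.8 = 438.2) won't mimic when 438.2 ≥ 1765 − 116·t*, i.e. t* ≥ 11.44.
Weak type (on-path payoff 647) won't mimic when 647 ≥ 1765 − 166·t*, i.e. t* ≥ 6.73.
Both must hold, so t* = max(6.73, 11.44) = 11.44. The moderate type's constraint binds.

11.44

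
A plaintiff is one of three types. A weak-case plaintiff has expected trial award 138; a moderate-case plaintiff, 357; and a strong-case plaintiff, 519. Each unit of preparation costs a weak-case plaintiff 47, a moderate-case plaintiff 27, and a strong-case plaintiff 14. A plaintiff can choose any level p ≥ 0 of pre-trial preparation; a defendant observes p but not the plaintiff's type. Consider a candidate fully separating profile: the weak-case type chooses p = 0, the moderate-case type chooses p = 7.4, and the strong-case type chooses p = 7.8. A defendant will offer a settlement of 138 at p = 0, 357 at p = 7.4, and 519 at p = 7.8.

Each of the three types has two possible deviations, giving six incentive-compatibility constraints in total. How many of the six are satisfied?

4

Moderate-case (own payoff 357 − 27×7.4 = 157.2): to p=0 gives 138 → no gain ✓; to p=7.8 gives 519 − 27×7.8 = 308.4 → profitable ✗.
Strong-case (own payoff 519 − 14×7.8 = 409.8): to p=0 gives 138 → no gain ✓; to p=7.4 gives 357 − 14×7.4 = 253.4 → no gain ✓.
Weak-case (own payoff 138): to p=7.4 gives 357 − 47×7.4 = 9.2 → no gain ✓; to p=7.8 gives 519 − 47×7.8 = 152.4 → profitable ✗.
4 of the 6 constraints hold; not an equilibrium.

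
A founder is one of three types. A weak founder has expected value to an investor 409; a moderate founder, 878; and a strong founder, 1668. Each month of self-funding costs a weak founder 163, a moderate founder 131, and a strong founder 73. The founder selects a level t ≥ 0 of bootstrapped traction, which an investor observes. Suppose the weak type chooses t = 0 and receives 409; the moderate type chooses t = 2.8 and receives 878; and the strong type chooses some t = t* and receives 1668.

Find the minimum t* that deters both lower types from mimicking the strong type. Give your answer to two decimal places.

8.83

Weak type (on-path payoff 409) won't mimic when 409 ≥ 1668 − 163·t*, i.e. t* ≥ 7.72.
Moderate type (on-path payoff 878 − 131×2.8 = 511.2) won't mimic when 511.2 ≥ 1668 − 131·t*, i.e. t* ≥ 8.83.
Both must hold, so t* = max(7.72, 8.83) = 8.83. The moderate type's constraint binds.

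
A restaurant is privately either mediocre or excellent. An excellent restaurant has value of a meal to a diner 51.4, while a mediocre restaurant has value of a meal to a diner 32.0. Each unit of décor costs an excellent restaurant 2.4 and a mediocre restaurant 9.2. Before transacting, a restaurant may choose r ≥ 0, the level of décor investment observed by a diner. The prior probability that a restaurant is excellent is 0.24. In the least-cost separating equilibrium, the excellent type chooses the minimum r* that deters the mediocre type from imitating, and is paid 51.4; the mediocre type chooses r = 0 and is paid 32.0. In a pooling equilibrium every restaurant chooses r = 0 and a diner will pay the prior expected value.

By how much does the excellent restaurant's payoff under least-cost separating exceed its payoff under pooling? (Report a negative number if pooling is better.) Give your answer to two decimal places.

Least-cost separating signal: r* solves 32.0 = 51.4 − 9.2·r*, so r* = (51.4 − 32.0)/9.2 ≈ 2.1087.
Excellent type's separating payoff: 51.4 − 2.4 × r* = 51.4 − 2.4 × (51.4 − 32.0)/9.2 = 51.4 − 46.56/9.2 ≈ 46.3391.
Pooling payoff: 0.24 × 51.4 + 0.76 × 32.0 = 36.656.
Difference: 46.3391 − 36.656 = 9.6831, i.e. 9.68 to two decimal places.
The excellent type prefers to separate.

9.68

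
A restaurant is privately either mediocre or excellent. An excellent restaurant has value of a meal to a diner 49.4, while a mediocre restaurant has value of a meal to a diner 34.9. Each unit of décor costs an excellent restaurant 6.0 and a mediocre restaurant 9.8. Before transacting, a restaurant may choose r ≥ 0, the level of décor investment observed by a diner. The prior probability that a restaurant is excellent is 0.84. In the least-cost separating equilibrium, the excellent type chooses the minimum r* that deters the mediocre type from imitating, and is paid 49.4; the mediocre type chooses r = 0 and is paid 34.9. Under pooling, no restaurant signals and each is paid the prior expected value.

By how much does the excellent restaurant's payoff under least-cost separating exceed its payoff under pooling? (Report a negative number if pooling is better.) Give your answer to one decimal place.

-6.6

Least-cost separating signal: r* solves 34.9 = 49.4 − 9.8·r*, so r* = (49.4 − 34.9)/9.8 ≈ 1.4796.
Excellent type's separating payoff: 49.4 − 6.0 × r* = 49.4 − 6.0 × (49.4 − 34.9)/9.8 = 49.4 − 87/9.8 ≈ 40.522.
Pooling payoff: 0.84 × 49.4 + 0.16 × 34.9 = 47.08.
Difference: 40.522 − 47.08 = -6.558, i.e. -6.6 to one decimal place.
The excellent type would prefer the pooling outcome.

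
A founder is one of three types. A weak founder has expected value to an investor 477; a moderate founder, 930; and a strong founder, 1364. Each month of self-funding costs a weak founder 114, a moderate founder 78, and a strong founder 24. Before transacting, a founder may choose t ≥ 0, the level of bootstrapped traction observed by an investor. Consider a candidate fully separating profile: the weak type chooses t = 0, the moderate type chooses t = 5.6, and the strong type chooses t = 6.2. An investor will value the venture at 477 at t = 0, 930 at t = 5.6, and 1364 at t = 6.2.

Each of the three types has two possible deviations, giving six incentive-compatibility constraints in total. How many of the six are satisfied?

4

Moderate (own payoff 930 − 78×5.6 = 493.2): to t=0 gives 477 → no gain ✓; to t=6.2 gives 1364 − 78×6.2 = 880.4 → profitable ✗.
Weak (own payoff 477): to t=5.6 gives 930 − 114×5.6 = 291.6 → no gain ✓; to t=6.2 gives 1364 − 114×6.2 = 657.2 → profitable ✗.
Strong (own payoff 1364 − 24×6.2 = 1215.2): to t=0 gives 477 → no gain ✓; to t=5.6 gives 930 − 24×5.6 = 795.6 → no gain ✓.
4 of the 6 constraints hold; not an equilibrium.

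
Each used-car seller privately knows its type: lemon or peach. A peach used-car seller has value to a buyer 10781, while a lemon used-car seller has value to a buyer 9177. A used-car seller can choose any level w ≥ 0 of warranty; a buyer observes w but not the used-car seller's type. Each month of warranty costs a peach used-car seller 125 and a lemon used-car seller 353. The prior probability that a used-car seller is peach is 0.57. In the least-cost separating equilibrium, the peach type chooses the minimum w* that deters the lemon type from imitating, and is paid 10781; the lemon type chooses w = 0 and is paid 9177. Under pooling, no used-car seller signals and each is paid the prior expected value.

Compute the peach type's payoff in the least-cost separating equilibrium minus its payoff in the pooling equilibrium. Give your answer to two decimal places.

Least-cost separating signal: w* solves 9177 = 10781 − 353·w*, so w* = (10781 − 9177)/353 ≈ 4.5439.
Peach type's separating payoff: 10781 − 125 × w* = 10781 − 125 × (10781 − 9177)/353 = 10781 − 200500/353 ≈ 10213.0113.
Pooling payoff: 0.57 × 10781 + 0.43 × 9177 = 10091.28.
Difference: 10213.0113 − 10091.28 = 121.7313, i.e. 121.73 to two decimal places.
The peach type prefers to separate.

121.73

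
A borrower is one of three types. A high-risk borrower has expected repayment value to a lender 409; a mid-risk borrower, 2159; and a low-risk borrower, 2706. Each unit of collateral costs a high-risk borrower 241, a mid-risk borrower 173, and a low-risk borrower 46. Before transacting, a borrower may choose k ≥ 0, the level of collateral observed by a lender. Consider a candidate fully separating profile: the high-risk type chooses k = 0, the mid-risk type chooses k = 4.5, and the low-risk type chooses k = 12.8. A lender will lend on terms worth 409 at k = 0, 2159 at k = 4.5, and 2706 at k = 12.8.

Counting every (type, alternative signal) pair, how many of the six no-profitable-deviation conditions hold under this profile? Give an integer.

5

Mid-risk (own payoff 2159 − 173×4.5 = 1380.5): to k=0 gives 409 → no gain ✓; to k=12.8 gives 2706 − 173×12.8 = 491.6 → no gain ✓.
High-risk (own payoff 409): to k=4.5 gives 2159 − 241×4.5 = 1074.5 → profitable ✗; to k=12.8 gives 2706 − 241×12.8 = -378.8 → no gain ✓.
Low-risk (own payoff 2706 − 46×12.8 = 2117.2): to k=0 gives 409 → no gain ✓; to k=4.5 gives 2159 − 46×4.5 = 1952 → no gain ✓.
5 of the 6 constraints hold; not an equilibrium.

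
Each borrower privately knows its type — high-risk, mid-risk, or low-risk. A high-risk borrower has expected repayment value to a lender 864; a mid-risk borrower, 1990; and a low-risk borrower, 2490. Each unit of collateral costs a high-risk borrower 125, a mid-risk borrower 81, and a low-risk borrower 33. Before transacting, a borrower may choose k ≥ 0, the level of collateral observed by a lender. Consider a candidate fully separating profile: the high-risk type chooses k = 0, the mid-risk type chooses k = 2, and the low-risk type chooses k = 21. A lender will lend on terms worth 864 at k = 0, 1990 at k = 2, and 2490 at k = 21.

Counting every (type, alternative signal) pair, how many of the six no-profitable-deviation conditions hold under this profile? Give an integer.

Low-risk (own payoff 2490 − 33×21 = 1797): to k=0 gives 864 → no gain ✓; to k=2 gives 1990 − 33×2 = 1924 → profitable ✗.
High-risk (own payoff 864): to k=2 gives 1990 − 125×2 = 1740 → profitable ✗; to k=21 gives 2490 − 125×21 = -135 → no gain ✓.
Mid-risk (own payoff 1990 − 81×2 = 1828): to k=0 gives 864 → no gain ✓; to k=21 gives 2490 − 81×21 = 789 → no gain ✓.
4 of the 6 constraints hold; not an equilibrium.

4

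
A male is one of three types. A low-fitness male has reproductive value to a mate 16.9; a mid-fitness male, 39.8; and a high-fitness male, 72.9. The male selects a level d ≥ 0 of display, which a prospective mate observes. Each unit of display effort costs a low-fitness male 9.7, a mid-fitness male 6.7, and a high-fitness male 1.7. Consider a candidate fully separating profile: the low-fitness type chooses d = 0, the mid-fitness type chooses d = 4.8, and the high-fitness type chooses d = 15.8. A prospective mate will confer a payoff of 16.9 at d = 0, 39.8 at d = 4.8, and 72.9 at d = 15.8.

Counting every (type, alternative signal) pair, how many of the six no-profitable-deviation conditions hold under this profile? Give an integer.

5

Mid-fitness (own payoff 39.8 − 6.7×4.8 = 7.64): to d=0 gives 16.9 → profitable ✗; to d=15.8 gives 72.9 − 6.7×15.8 = -32.96 → no gain ✓.
Low-fitness (own payoff 16.9): to d=4.8 gives 39.8 − 9.7×4.8 = -6.76 → no gain ✓; to d=15.8 gives 72.9 − 9.7×15.8 = -80.36 → no gain ✓.
High-fitness (own payoff 72.9 − 1.7×15.8 = 46.04): to d=0 gives 16.9 → no gain ✓; to d=4.8 gives 39.8 − 1.7×4.8 = 31.64 → no gain ✓.
5 of the 6 constraints hold; not an equilibrium.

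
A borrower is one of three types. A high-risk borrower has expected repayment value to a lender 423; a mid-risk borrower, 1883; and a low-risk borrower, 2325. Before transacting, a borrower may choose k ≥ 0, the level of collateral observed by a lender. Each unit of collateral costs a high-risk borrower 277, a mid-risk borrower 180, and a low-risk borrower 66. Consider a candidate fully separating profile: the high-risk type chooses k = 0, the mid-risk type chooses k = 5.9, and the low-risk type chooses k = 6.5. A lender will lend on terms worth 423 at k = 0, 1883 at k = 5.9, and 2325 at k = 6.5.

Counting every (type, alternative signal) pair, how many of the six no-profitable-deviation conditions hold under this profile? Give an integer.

4

Low-risk (own payoff 2325 − 66×6.5 = 1896): to k=0 gives 423 → no gain ✓; to k=5.9 gives 1883 − 66×5.9 = 1493.6 → no gain ✓.
High-risk (own payoff 423): to k=5.9 gives 1883 − 277×5.9 = 248.7 → no gain ✓; to k=6.5 gives 2325 − 277×6.5 = 524.5 → profitable ✗.
Mid-risk (own payoff 1883 − 180×5.9 = 821): to k=0 gives 423 → no gain ✓; to k=6.5 gives 2325 − 180×6.5 = 1155 → profitable ✗.
4 of the 6 constraints hold; not an equilibrium.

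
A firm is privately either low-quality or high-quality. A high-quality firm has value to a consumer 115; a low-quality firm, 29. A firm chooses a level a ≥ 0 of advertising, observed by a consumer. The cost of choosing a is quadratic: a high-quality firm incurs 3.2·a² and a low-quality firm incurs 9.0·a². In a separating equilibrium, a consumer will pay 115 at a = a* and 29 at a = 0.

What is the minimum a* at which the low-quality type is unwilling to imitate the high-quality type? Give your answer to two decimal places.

The low-quality type at a = 0 receives 29; imitating at a* yields 115 − 9.0·a*².
Indifference: 29 = 115 − 9.0·a*², so a*² = (115 − 29) / 9.0 ≈ 9.5556.
a* = √9.5556 ≈ 3.09.

3.09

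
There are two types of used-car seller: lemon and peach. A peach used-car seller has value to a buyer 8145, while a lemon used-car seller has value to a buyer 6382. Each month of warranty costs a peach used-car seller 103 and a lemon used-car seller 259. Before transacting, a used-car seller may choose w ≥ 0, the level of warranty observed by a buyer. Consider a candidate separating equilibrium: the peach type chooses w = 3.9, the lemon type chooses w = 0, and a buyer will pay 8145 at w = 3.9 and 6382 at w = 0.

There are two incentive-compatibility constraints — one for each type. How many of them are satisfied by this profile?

Peach type: signal → 8145 − 103 × 3.9 = 7743.3; deviate to 0 → 6382. IC holds (7743.3 ≥ 6382).
Lemon type: stay at 0 → 6382; mimic → 8145 − 259 × 3.9 = 7134.9. IC fails (6382 < 7134.9).
1 of 2 constraints hold, so this profile is not an equilibrium.

1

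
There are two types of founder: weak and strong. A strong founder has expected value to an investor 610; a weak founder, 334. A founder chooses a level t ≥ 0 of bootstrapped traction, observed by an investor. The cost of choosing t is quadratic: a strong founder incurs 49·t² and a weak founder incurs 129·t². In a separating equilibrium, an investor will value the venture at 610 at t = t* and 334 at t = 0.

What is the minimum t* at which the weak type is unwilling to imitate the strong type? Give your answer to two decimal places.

The weak type at t = 0 receives 334; imitating at t* yields 610 − 129·t*².
Indifference: 334 = 610 − 129·t*², so t*² = (610 − 334) / 129 ≈ 2.1395.
t* = √2.1395 ≈ 1.46.

1.46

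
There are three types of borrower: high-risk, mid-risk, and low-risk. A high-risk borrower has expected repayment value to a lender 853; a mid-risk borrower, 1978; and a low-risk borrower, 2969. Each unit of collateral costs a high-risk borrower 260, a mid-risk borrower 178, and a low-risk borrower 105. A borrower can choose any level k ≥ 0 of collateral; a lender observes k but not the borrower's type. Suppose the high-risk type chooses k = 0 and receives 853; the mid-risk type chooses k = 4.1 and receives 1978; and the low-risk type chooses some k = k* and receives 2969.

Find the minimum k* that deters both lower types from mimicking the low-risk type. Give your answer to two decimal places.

High-risk type (on-path payoff 853) won't mimic when 853 ≥ 2969 − 260·k*, i.e. k* ≥ 8.14.
Mid-risk type (on-path payoff 1978 − 178×4.1 = 1248.2) won't mimic when 1248.2 ≥ 2969 − 178·k*, i.e. k* ≥ 9.67.
Both must hold, so k* = max(8.14, 9.67) = 9.67. The mid-risk type's constraint binds.

9.67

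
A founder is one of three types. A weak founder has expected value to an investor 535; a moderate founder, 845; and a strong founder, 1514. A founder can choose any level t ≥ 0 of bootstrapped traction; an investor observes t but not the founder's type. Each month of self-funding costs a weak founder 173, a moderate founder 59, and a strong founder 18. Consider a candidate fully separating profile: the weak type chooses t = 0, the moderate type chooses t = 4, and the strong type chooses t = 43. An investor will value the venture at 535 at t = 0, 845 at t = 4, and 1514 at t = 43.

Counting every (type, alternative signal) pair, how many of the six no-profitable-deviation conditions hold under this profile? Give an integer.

Weak (own payoff 535): to t=4 gives 845 − 173×4 = 153 → no gain ✓; to t=43 gives 1514 − 173×43 = -5925 → no gain ✓.
Moderate (own payoff 845 − 59×4 = 609): to t=0 gives 535 → no gain ✓; to t=43 gives 1514 − 59×43 = -1023 → no gain ✓.
Strong (own payoff 1514 − 18×43 = 740): to t=0 gives 535 → no gain ✓; to t=4 gives 845 − 18×4 = 773 → profitable ✗.
5 of the 6 constraints hold; not an equilibrium.

5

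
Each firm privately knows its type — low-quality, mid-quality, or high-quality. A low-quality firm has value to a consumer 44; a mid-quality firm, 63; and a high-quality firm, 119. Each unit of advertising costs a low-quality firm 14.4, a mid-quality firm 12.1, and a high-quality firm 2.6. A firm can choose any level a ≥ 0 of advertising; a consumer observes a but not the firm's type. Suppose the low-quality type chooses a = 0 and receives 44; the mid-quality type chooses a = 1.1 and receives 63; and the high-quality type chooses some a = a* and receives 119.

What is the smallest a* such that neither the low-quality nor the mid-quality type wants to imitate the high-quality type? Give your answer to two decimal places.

Low-quality type (on-path payoff 44) won't mimic when 44 ≥ 119 − 14.4·a*, i.e. a* ≥ 5.21.
Mid-quality type (on-path payoff 63 − 12.1×1.1 = 49.69) won't mimic when 49.69 ≥ 119 − 12.1·a*, i.e. a* ≥ 5.73.
Both must hold, so a* = max(5.21, 5.73) = 5.73. The mid-quality type's constraint binds.

5.73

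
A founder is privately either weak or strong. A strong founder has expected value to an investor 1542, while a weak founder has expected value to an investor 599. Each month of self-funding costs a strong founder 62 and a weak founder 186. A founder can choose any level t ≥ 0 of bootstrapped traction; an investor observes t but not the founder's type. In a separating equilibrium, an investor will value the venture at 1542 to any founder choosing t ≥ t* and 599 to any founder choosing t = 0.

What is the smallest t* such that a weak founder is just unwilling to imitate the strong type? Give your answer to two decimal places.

A weak founder choosing t = 0 receives 599.
Imitating at t* instead would pay 1542 at cost 186·t*, netting 1542 − 186·t*.
Indifference: 599 = 1542 − 186·t*, so t* = (1542 − 599) / 186 ≈ 5.07.
At t* the weak type's incentive constraint just binds; the strong type strictly prefers t* since its per-unit cost is lower.

5.07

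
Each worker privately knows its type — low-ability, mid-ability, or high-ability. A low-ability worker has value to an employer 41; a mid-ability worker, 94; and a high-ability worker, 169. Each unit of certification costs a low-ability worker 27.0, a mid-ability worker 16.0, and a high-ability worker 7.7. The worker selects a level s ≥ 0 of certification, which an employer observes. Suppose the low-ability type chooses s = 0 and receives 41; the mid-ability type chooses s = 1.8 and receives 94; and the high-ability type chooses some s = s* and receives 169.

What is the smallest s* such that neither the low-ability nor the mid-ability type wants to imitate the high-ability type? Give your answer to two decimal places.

Mid-ability type (on-path payoff 94 − 16.0×1.8 = 65.2) won't mimic when 65.2 ≥ 169 − 16.0·s*, i.e. s* ≥ 6.49.
Low-ability type (on-path payoff 41) won't mimic when 41 ≥ 169 − 27.0·s*, i.e. s* ≥ 4.74.
Both must hold, so s* = max(4.74, 6.49) = 6.49. The mid-ability type's constraint binds.

6.49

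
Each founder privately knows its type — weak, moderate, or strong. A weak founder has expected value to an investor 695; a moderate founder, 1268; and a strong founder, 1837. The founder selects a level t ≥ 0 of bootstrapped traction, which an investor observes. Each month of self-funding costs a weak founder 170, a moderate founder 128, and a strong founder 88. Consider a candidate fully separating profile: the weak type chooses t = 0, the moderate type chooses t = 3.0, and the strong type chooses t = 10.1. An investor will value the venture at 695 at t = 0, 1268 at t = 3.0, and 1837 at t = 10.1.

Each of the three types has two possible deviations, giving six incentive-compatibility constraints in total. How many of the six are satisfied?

Moderate (own payoff 1268 − 128×3.0 = 884): to t=0 gives 695 → no gain ✓; to t=10.1 gives 1837 − 128×10.1 = 544.2 → no gain ✓.
Strong (own payoff 1837 − 88×10.1 = 948.2): to t=0 gives 695 → no gain ✓; to t=3.0 gives 1268 − 88×3.0 = 1004 → profitable ✗.
Weak (own payoff 695): to t=3.0 gives 1268 − 170×3.0 = 758 → profitable ✗; to t=10.1 gives 1837 − 170×10.1 = 120 → no gain ✓.
4 of the 6 constraints hold; not an equilibrium.

4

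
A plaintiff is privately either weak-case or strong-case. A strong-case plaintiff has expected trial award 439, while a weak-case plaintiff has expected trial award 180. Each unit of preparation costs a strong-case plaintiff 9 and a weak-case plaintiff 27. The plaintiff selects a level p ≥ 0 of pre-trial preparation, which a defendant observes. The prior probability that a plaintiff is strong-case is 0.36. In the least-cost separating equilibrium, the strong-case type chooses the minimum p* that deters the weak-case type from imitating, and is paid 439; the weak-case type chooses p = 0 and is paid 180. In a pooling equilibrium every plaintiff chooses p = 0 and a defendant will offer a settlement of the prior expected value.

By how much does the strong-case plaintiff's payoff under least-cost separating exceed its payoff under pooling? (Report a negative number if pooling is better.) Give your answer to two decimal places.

Least-cost separating signal: p* solves 180 = 439 − 27·p*, so p* = (439 − 180)/27 ≈ 9.5926.
Strong-case type's separating payoff: 439 − 9 × p* = 439 − 9 × (439 − 180)/27 = 439 − 2331/27 ≈ 352.6667.
Pooling payoff: 0.36 × 439 + 0.64 × 180 = 273.24.
Difference: 352.6667 − 273.24 = 79.4267, i.e. 79.43 to two decimal places.
The strong-case type prefers to separate.

79.43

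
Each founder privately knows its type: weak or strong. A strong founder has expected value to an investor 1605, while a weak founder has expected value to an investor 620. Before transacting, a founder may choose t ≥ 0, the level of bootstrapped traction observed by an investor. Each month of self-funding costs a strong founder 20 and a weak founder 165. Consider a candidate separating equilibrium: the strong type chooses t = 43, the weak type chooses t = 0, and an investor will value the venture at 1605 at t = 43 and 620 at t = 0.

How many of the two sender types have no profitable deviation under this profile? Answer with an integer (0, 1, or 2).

2

Weak type: stay at 0 → 620; mimic → 1605 − 165 × 43 = -5490. IC holds (620 ≥ -5490).
Strong type: signal → 1605 − 20 × 43 = 745; deviate to 0 → 620. IC holds (745 ≥ 620).
2 of 2 constraints hold, so this is a separating equilibrium.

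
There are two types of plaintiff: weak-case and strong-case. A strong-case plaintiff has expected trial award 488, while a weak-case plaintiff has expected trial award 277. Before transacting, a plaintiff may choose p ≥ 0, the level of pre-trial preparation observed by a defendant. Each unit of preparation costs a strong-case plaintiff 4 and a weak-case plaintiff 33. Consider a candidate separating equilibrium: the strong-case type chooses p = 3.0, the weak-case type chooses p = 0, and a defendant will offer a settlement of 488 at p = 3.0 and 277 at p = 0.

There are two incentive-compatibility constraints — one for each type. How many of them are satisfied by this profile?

Strong-case type: signal → 488 − 4 × 3.0 = 476; deviate to 0 → 277. IC holds (476 ≥ 277).
Weak-case type: stay at 0 → 277; mimic → 488 − 33 × 3.0 = 389. IC fails (277 < 389).
1 of 2 constraints hold, so this profile is not an equilibrium.

1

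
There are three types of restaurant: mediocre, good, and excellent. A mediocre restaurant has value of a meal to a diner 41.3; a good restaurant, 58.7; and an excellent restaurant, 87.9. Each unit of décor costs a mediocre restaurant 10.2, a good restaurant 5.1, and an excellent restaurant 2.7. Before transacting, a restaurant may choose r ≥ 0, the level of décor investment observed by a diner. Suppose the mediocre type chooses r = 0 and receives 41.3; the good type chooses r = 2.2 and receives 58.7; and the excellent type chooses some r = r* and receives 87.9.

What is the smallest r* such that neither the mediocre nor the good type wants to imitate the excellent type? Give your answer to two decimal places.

Mediocre type (on-path payoff 41.3) won't mimic when 41.3 ≥ 87.9 − 10.2·r*, i.e. r* ≥ 4.57.
Good type (on-path payoff 58.7 − 5.1×2.2 = 47.48) won't mimic when 47.48 ≥ 87.9 − 5.1·r*, i.e. r* ≥ 7.93.
Both must hold, so r* = max(4.57, 7.93) = 7.93. The good type's constraint binds.

7.93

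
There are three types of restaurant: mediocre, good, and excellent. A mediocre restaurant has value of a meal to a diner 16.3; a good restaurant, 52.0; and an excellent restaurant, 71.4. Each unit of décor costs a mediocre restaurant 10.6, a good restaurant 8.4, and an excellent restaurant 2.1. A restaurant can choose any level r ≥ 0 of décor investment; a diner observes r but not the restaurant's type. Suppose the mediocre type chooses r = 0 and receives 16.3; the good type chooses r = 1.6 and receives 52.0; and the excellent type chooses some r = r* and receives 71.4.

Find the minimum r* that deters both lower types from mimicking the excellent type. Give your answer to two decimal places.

Good type (on-path payoff 52.0 − 8.4×1.6 = 38.56) won't mimic when 38.56 ≥ 71.4 − 8.4·r*, i.e. r* ≥ 3.91.
Mediocre type (on-path payoff 16.3) won't mimic when 16.3 ≥ 71.4 − 10.6·r*, i.e. r* ≥ 5.20.
Both must hold, so r* = max(5.20, 3.91) = 5.20. The mediocre type's constraint binds.

5.20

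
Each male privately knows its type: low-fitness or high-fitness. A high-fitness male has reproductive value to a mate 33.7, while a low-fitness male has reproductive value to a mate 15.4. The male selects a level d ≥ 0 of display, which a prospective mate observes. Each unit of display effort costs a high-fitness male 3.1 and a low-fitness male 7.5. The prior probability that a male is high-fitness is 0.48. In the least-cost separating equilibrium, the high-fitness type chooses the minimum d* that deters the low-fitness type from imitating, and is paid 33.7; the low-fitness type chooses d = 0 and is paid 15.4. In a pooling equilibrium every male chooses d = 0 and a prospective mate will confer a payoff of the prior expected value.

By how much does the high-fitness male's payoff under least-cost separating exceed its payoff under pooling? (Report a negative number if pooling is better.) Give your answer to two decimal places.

Least-cost separating signal: d* solves 15.4 = 33.7 − 7.5·d*, so d* = (33.7 − 15.4)/7.5 = 2.44.
High-fitness type's separating payoff: 33.7 − 3.1 × d* = 33.7 − 3.1 × (33.7 − 15.4)/7.5 = 33.7 − 56.73/7.5 = 26.136.
Pooling payoff: 0.48 × 33.7 + 0.52 × 15.4 = 24.184.
Difference: 26.136 − 24.184 = 1.952, i.e. 1.95 to two decimal places.
The high-fitness type prefers to separate.

1.95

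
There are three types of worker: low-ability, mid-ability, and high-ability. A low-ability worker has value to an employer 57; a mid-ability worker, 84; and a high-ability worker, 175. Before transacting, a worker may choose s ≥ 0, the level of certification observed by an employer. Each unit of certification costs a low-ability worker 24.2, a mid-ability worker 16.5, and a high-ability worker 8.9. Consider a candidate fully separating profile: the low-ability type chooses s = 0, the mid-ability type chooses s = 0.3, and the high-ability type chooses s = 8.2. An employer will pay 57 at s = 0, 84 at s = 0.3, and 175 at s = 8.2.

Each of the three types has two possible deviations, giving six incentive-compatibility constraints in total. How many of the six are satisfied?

Low-ability (own payoff 57): to s=0.3 gives 84 − 24.2×0.3 = 76.74 → profitable ✗; to s=8.2 gives 175 − 24.2×8.2 = -23.44 → no gain ✓.
Mid-ability (own payoff 84 − 16.5×0.3 = 79.05): to s=0 gives 57 → no gain ✓; to s=8.2 gives 175 − 16.5×8.2 = 39.7 → no gain ✓.
High-ability (own payoff 175 − 8.9×8.2 = 102.02): to s=0 gives 57 → no gain ✓; to s=0.3 gives 84 − 8.9×0.3 = 81.33 → no gain ✓.
5 of the 6 constraints hold; not an equilibrium.

5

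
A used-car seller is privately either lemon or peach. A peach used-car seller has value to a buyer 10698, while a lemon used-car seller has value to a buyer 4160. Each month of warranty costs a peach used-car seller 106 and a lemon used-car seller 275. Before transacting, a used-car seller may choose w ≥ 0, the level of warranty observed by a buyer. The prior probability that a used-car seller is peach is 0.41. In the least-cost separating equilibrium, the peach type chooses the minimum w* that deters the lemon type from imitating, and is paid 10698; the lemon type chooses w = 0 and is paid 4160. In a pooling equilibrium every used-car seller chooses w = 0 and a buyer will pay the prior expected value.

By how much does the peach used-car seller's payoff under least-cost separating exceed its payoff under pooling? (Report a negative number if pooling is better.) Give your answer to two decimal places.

Least-cost separating signal: w* solves 4160 = 10698 − 275·w*, so w* = (10698 − 4160)/275 ≈ 23.7745.
Peach type's separating payoff: 10698 − 106 × w* = 10698 − 106 × (10698 − 4160)/275 = 10698 − 693028/275 ≈ 8177.8982.
Pooling payoff: 0.41 × 10698 + 0.59 × 4160 = 6840.58.
Difference: 8177.8982 − 6840.58 = 1337.3182, i.e. 1337.32 to two decimal places.
The peach type prefers to separate.

1337.32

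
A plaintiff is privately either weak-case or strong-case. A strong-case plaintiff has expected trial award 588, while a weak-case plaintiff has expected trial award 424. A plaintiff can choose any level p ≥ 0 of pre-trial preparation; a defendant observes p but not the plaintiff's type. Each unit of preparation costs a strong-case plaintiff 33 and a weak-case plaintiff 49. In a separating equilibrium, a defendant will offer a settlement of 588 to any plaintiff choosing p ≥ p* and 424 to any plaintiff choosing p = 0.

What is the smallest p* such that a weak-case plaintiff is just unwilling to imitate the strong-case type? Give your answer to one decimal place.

A weak-case plaintiff choosing p = 0 receives 424.
Imitating at p* instead would pay 588 at cost 49·p*, netting 588 − 49·p*.
Indifference: 424 = 588 − 49·p*, so p* = (588 − 424) / 49 ≈ 3.3.
This is the weak-case type's binding incentive-compatibility constraint; any p ≥ 3.3 sustains separation on that side.

3.3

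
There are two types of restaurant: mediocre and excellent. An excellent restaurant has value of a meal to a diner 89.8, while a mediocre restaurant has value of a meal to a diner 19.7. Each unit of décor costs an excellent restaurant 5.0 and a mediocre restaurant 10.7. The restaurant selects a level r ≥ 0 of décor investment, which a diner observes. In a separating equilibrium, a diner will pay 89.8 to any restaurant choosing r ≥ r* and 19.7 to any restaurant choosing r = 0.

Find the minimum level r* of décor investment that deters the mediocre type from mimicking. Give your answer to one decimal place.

A mediocre restaurant choosing r = 0 receives 19.7.
Imitating at r* instead would pay 89.8 at cost 10.7·r*, netting 89.8 − 10.7·r*.
Indifference: 19.7 = 89.8 − 10.7·r*, so r* = (89.8 − 19.7) / 10.7 ≈ 6.6.
At r* the mediocre type's incentive constraint just binds; the excellent type strictly prefers r* since its per-unit cost is lower.

6.6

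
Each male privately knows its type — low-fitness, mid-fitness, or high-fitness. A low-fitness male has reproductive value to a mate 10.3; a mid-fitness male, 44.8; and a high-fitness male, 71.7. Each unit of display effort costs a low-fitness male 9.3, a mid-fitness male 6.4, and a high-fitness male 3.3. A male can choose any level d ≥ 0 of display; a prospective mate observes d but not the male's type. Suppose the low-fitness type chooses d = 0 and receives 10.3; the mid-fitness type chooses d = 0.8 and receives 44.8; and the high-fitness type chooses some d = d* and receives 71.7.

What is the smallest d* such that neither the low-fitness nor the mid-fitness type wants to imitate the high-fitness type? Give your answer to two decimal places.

6.60

Low-fitness type (on-path payoff 10.3) won't mimic when 10.3 ≥ 71.7 − 9.3·d*, i.e. d* ≥ 6.60.
Mid-fitness type (on-path payoff 44.8 − 6.4×0.8 = 39.68) won't mimic when 39.68 ≥ 71.7 − 6.4·d*, i.e. d* ≥ 5.00.
Both must hold, so d* = max(6.60, 5.00) = 6.60. The low-fitness type's constraint binds.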